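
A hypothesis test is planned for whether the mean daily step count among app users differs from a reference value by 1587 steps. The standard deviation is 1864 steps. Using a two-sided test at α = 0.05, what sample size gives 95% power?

For a one-sample z-test, n = ((z_{α/2} + z_β)·σ/δ)².
z_{α/2} = 1.960 (two-sided α = 0.05); z_β = 1.645 (power 95% → β = 0.05).
n = (3.605 × 1864 / 1587)² = 17.93
Round up: n = 18.

n = 18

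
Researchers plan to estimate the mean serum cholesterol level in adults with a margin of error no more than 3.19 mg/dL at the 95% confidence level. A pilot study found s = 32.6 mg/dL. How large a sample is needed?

402

For a mean, the margin of error is E = z·σ/√n, so n = (zσ/E)².
At 95% confidence, z = 1.960.
n = (1.960 × 32.6 / 3.19)² = 401.20
Round up: n = 402.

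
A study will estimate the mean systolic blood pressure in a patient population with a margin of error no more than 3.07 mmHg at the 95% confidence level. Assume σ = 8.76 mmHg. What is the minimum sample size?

For a mean, the margin of error is E = z·σ/√n, so n = (zσ/E)².
At 95% confidence, z = 1.960.
n = (1.960 × 8.76 / 3.07)² = 31.28
Round up: n = 32.

32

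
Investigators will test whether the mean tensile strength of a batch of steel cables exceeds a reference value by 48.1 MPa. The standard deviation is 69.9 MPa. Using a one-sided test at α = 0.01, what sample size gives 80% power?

22

For a one-sample z-test, n = ((z_α + z_β)·σ/δ)².
z_α = 2.326 (one-sided α = 0.01); z_β = 0.842 (power 80% → β = 0.2).
n = (3.168 × 69.9 / 48.1)² = 21.20
Round up: n = 22.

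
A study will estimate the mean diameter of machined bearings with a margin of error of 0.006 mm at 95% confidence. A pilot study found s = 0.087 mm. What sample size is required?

808

For a mean, the margin of error is E = z·σ/√n, so n = (zσ/E)².
At 95% confidence, z = 1.960.
n = (1.960 × 0.087 / 0.006)² = 807.70
Round up: n = 808.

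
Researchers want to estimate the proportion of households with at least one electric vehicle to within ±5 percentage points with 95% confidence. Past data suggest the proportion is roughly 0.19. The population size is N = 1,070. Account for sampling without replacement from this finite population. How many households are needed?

n = 194

For a proportion with margin E = 0.05 at 95% confidence, z = 1.960.
n = p̂(1−p̂)(z/E)² = 0.19 × 0.81 × (1.960/0.05)² = 236.49 — call this n₀.
Finite-population correction with N = 1,070: n = n₀ / (1 + (n₀−1)/N) = 236.49 / 1.22 = 193.84
Round up: n = 194.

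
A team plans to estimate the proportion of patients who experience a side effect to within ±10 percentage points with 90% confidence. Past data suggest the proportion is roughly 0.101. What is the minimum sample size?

For a proportion with margin E = 0.1 at 90% confidence, z = 1.645.
n = p̂(1−p̂)(z/E)² = 0.101 × 0.899 × (1.645/0.1)² = 24.57
Round up: n = 25.

25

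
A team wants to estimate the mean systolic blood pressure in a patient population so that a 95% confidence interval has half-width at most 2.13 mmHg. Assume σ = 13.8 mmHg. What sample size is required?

162

For a mean, the margin of error is E = z·σ/√n, so n = (zσ/E)².
At 95% confidence, z = 1.960.
n = (1.960 × 13.8 / 2.13)² = 161.25
Round up: n = 162.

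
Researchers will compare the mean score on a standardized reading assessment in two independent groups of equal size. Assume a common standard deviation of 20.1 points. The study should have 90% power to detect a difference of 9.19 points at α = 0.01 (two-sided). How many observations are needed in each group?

143 per group

For two equal groups, n per group = 2·((z_{α/2} + z_β)·σ/δ)².
z_{α/2} = 2.576; z_β = 1.282 (power 90%).
n = 2 × (3.858 × 20.1 / 9.19)² = 2 × 71.20 = 142.40
Round up: n = 143 per group.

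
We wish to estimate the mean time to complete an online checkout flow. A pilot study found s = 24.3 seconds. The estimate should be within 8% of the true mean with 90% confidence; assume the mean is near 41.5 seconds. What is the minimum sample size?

For a mean, the margin of error is E = z·σ/√n, so n = (zσ/E)².
At 90% confidence, z = 1.645.
E = 8% of 41.5 = 3.32 seconds.
n = (1.645 × 24.3 / 3.32)² = 144.97
Round up: n = 145.

145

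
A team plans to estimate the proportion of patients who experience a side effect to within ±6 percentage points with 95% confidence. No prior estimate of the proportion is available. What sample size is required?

267

For a proportion with margin E = 0.06 at 95% confidence, z = 1.960.
With no prior estimate, use p = 0.5, which maximizes p(1−p) at 0.25.
n = 0.25 × (z/E)² = 0.25 × (1.960/0.06)² = 266.78
Round up: n = 267.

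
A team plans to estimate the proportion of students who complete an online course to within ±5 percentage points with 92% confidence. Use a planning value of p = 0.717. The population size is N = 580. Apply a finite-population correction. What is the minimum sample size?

For a proportion with margin E = 0.05 at 92% confidence, z = 1.751.
n = p̂(1−p̂)(z/E)² = 0.717 × 0.283 × (1.751/0.05)² = 248.85 — call this n₀.
Finite-population correction with N = 580: n = n₀ / (1 + (n₀−1)/N) = 248.85 / 1.427 = 174.39
Round up: n = 175.

175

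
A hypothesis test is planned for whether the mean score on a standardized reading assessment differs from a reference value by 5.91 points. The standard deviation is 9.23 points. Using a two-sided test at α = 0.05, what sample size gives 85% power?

22

For a one-sample z-test, n = ((z_{α/2} + z_β)·σ/δ)².
z_{α/2} = 1.960 (two-sided α = 0.05); z_β = 1.036 (power 85% → β = 0.15).
n = (2.996 × 9.23 / 5.91)² = 21.89
Round up: n = 22.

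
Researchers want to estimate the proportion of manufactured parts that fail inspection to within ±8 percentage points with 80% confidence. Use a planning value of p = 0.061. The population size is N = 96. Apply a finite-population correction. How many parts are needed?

For a proportion with margin E = 0.08 at 80% confidence, z = 1.282.
n = p̂(1−p̂)(z/E)² = 0.061 × 0.939 × (1.282/0.08)² = 14.71 — call this n₀.
Finite-population correction with N = 96: n = n₀ / (1 + (n₀−1)/N) = 14.71 / 1.143 = 12.87
Round up: n = 13.

13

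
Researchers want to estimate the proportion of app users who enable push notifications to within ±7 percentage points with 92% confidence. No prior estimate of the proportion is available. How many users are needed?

157

For a proportion with margin E = 0.07 at 92% confidence, z = 1.751.
With no prior estimate, use p = 0.5, which maximizes p(1−p) at 0.25.
n = 0.25 × (z/E)² = 0.25 × (1.751/0.07)² = 156.43
Round up: n = 157.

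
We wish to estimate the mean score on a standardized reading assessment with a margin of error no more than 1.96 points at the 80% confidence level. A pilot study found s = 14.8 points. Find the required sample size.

94

For a mean, the margin of error is E = z·σ/√n, so n = (zσ/E)².
At 80% confidence, z = 1.282.
n = (1.282 × 14.8 / 1.96)² = 93.71
Round up: n = 94.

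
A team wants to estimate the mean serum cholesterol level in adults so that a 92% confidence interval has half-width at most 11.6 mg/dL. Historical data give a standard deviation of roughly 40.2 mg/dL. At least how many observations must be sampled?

For a mean, the margin of error is E = z·σ/√n, so n = (zσ/E)².
At 92% confidence, z = 1.751.
n = (1.751 × 40.2 / 11.6)² = 36.82
Round up: n = 37.

n = 37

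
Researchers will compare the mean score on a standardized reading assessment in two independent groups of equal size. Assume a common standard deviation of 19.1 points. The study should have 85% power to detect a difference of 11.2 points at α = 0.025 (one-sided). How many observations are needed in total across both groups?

106 total

For two equal groups, n per group = 2·((z_α + z_β)·σ/δ)².
z_α = 1.960; z_β = 1.036 (power 85%).
n = 2 × (2.996 × 19.1 / 11.2)² = 2 × 26.10 = 52.20
Round up: n = 53 per group.
Total across both groups: 2 × 53 = 106.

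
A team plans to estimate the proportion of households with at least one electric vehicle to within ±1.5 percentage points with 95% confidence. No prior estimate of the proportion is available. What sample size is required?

For a proportion with margin E = 0.015 at 95% confidence, z = 1.960.
With no prior estimate, use p = 0.5, which maximizes p(1−p) at 0.25.
n = 0.25 × (z/E)² = 0.25 × (1.960/0.015)² = 4268.44
Round up: n = 4269.

n = 4269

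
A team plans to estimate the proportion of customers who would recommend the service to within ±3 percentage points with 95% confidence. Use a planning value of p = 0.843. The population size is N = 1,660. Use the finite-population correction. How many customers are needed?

422

For a proportion with margin E = 0.03 at 95% confidence, z = 1.960.
n = p̂(1−p̂)(z/E)² = 0.843 × 0.157 × (1.960/0.03)² = 564.93 — call this n₀.
Finite-population correction with N = 1,660: n = n₀ / (1 + (n₀−1)/N) = 564.93 / 1.34 = 421.59
Round up: n = 422.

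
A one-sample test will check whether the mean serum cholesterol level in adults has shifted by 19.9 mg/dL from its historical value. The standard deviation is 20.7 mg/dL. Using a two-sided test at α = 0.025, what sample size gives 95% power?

n = 17

For a one-sample z-test, n = ((z_{α/2} + z_β)·σ/δ)².
z_{α/2} = 2.241 (two-sided α = 0.025); z_β = 1.645 (power 95% → β = 0.05).
n = (3.886 × 20.7 / 19.9)² = 16.34
Round up: n = 17.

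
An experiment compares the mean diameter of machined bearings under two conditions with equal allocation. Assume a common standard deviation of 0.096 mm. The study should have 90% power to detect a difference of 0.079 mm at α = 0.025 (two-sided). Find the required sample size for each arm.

For two equal groups, n per group = 2·((z_{α/2} + z_β)·σ/δ)².
z_{α/2} = 2.241; z_β = 1.282 (power 90%).
n = 2 × (3.523 × 0.096 / 0.079)² = 2 × 18.33 = 36.66
Round up: n = 37 per group.

37 per group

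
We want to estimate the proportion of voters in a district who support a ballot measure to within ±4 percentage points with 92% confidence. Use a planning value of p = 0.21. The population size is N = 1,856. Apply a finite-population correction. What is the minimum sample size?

For a proportion with margin E = 0.04 at 92% confidence, z = 1.751.
n = p̂(1−p̂)(z/E)² = 0.21 × 0.79 × (1.751/0.04)² = 317.91 — call this n₀.
Finite-population correction with N = 1,856: n = n₀ / (1 + (n₀−1)/N) = 317.91 / 1.171 = 271.49
Round up: n = 272.

272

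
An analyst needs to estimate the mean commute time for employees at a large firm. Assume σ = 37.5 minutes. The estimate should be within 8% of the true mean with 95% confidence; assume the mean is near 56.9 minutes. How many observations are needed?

261

For a mean, the margin of error is E = z·σ/√n, so n = (zσ/E)².
At 95% confidence, z = 1.960.
E = 8% of 56.9 = 4.552 minutes.
n = (1.960 × 37.5 / 4.552)² = 260.72
Round up: n = 261.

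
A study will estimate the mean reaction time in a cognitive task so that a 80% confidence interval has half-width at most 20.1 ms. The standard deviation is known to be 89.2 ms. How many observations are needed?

33

For a mean, the margin of error is E = z·σ/√n, so n = (zσ/E)².
At 80% confidence, z = 1.282.
n = (1.282 × 89.2 / 20.1)² = 32.37
Round up: n = 33.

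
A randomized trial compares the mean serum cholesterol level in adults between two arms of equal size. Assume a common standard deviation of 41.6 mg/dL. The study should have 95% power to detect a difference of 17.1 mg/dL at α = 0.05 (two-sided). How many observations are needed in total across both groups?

308 total

For two equal groups, n per group = 2·((z_{α/2} + z_β)·σ/δ)².
z_{α/2} = 1.960; z_β = 1.645 (power 95%).
n = 2 × (3.605 × 41.6 / 17.1)² = 2 × 76.91 = 153.82
Round up: n = 154 per group.
Total across both groups: 2 × 154 = 308.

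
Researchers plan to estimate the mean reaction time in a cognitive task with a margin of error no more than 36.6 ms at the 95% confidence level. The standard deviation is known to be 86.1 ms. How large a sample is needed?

For a mean, the margin of error is E = z·σ/√n, so n = (zσ/E)².
At 95% confidence, z = 1.960.
n = (1.960 × 86.1 / 36.6)² = 21.26
Round up: n = 22.

22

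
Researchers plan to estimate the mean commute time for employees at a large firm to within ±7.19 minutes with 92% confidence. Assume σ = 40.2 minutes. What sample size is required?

96

For a mean, the margin of error is E = z·σ/√n, so n = (zσ/E)².
At 92% confidence, z = 1.751.
n = (1.751 × 40.2 / 7.19)² = 95.84
Round up: n = 96.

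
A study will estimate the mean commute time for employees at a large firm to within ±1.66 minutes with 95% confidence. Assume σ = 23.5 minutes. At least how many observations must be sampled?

For a mean, the margin of error is E = z·σ/√n, so n = (zσ/E)².
At 95% confidence, z = 1.960.
n = (1.960 × 23.5 / 1.66)² = 769.90
Round up: n = 770.

770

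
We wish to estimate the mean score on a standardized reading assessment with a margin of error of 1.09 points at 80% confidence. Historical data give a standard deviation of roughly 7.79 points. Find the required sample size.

84

For a mean, the margin of error is E = z·σ/√n, so n = (zσ/E)².
At 80% confidence, z = 1.282.
n = (1.282 × 7.79 / 1.09)² = 83.95
Round up: n = 84.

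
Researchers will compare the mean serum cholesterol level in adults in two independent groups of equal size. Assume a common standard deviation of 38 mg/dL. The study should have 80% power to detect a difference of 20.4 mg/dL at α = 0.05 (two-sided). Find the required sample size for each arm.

For two equal groups, n per group = 2·((z_{α/2} + z_β)·σ/δ)².
z_{α/2} = 1.960; z_β = 0.842 (power 80%).
n = 2 × (2.802 × 38 / 20.4)² = 2 × 27.24 = 54.48
Round up: n = 55 per group.

55 per group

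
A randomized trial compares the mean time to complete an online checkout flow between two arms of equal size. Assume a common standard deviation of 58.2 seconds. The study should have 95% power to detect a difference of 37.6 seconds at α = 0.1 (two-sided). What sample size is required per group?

52 per group

For two equal groups, n per group = 2·((z_{α/2} + z_β)·σ/δ)².
z_{α/2} = 1.645; z_β = 1.645 (power 95%).
n = 2 × (3.290 × 58.2 / 37.6)² = 2 × 25.93 = 51.86
Round up: n = 52 per group.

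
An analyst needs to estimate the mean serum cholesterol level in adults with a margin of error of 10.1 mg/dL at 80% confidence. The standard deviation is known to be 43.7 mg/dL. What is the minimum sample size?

31

For a mean, the margin of error is E = z·σ/√n, so n = (zσ/E)².
At 80% confidence, z = 1.282.
n = (1.282 × 43.7 / 10.1)² = 30.77
Round up: n = 31.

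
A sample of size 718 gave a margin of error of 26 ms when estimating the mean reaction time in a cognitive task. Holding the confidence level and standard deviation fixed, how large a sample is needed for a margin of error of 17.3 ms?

1622

Margin of error scales as 1/√n, so n₂ = n₁·(E₁/E₂)².
n₂ = 718 × (26/17.3)² = 718 × 2.259 = 1621.96
Round up: n₂ = 1622.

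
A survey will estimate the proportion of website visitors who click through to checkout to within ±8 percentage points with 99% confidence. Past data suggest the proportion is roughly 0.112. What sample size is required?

104

For a proportion with margin E = 0.08 at 99% confidence, z = 2.576.
n = p̂(1−p̂)(z/E)² = 0.112 × 0.888 × (2.576/0.08)² = 103.12
Round up: n = 104.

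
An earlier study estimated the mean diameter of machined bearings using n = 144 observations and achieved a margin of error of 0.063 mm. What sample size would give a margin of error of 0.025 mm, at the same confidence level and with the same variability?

n = 915

Margin of error scales as 1/√n, so n₂ = n₁·(E₁/E₂)².
n₂ = 144 × (0.063/0.025)² = 144 × 6.35 = 914.40
Round up: n₂ = 915.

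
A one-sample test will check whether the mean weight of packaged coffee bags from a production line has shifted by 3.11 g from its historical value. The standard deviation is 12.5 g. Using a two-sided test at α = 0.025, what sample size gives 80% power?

154

For a one-sample z-test, n = ((z_{α/2} + z_β)·σ/δ)².
z_{α/2} = 2.241 (two-sided α = 0.025); z_β = 0.842 (power 80% → β = 0.2).
n = (3.083 × 12.5 / 3.11)² = 153.55
Round up: n = 154.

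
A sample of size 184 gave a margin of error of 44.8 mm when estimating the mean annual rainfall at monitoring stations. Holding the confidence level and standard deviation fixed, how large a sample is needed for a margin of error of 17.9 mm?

Margin of error scales as 1/√n, so n₂ = n₁·(E₁/E₂)².
n₂ = 184 × (44.8/17.9)² = 184 × 6.264 = 1152.58
Round up: n₂ = 1153.

1153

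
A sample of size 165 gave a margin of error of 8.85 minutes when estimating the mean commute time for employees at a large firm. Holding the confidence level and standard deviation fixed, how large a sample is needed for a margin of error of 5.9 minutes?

372

Margin of error scales as 1/√n, so n₂ = n₁·(E₁/E₂)².
n₂ = 165 × (8.85/5.9)² = 165 × 2.25 = 371.25
Round up: n₂ = 372.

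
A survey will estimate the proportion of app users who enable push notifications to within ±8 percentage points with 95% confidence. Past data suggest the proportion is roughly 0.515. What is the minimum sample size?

For a proportion with margin E = 0.08 at 95% confidence, z = 1.960.
n = p̂(1−p̂)(z/E)² = 0.515 × 0.485 × (1.960/0.08)² = 149.93
Round up: n = 150.

n = 150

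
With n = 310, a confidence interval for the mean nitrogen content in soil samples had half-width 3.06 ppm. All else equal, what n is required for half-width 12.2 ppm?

Margin of error scales as 1/√n, so n₂ = n₁·(E₁/E₂)².
n₂ = 310 × (3.06/12.2)² = 310 × 0.06291 = 19.50
Round up: n₂ = 20.

20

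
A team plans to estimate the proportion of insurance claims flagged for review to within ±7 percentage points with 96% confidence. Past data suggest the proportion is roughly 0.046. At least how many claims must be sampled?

38

For a proportion with margin E = 0.07 at 96% confidence, z = 2.054.
n = p̂(1−p̂)(z/E)² = 0.046 × 0.954 × (2.054/0.07)² = 37.78
Round up: n = 38.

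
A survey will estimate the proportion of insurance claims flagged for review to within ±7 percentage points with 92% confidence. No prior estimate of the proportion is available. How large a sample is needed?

n = 157

For a proportion with margin E = 0.07 at 92% confidence, z = 1.751.
With no prior estimate, use p = 0.5, which maximizes p(1−p) at 0.25.
n = 0.25 × (z/E)² = 0.25 × (1.751/0.07)² = 156.43
Round up: n = 157.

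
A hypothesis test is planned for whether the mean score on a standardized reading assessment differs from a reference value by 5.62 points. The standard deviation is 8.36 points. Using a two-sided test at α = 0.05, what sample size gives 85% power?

20

For a one-sample z-test, n = ((z_{α/2} + z_β)·σ/δ)².
z_{α/2} = 1.960 (two-sided α = 0.05); z_β = 1.036 (power 85% → β = 0.15).
n = (2.996 × 8.36 / 5.62)² = 19.86
Round up: n = 20.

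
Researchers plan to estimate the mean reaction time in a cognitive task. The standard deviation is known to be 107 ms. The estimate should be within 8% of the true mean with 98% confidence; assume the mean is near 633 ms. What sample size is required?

25

For a mean, the margin of error is E = z·σ/√n, so n = (zσ/E)².
At 98% confidence, z = 2.326.
E = 8% of 633 = 50.64 ms.
n = (2.326 × 107 / 50.64)² = 24.15
Round up: n = 25.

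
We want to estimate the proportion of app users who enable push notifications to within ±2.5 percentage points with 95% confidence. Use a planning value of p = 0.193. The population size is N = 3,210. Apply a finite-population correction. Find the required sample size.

738

For a proportion with margin E = 0.025 at 95% confidence, z = 1.960.
n = p̂(1−p̂)(z/E)² = 0.193 × 0.807 × (1.960/0.025)² = 957.33 — call this n₀.
Finite-population correction with N = 3,210: n = n₀ / (1 + (n₀−1)/N) = 957.33 / 1.298 = 737.54
Round up: n = 738.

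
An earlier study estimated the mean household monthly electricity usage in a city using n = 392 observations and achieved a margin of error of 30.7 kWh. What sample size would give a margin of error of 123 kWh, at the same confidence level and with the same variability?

Margin of error scales as 1/√n, so n₂ = n₁·(E₁/E₂)².
n₂ = 392 × (30.7/123)² = 392 × 0.0623 = 24.42
Round up: n₂ = 25.

25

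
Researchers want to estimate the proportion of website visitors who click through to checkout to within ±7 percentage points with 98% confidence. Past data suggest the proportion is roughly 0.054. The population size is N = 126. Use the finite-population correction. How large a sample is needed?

n = 40

For a proportion with margin E = 0.07 at 98% confidence, z = 2.326.
n = p̂(1−p̂)(z/E)² = 0.054 × 0.946 × (2.326/0.07)² = 56.40 — call this n₀.
Finite-population correction with N = 126: n = n₀ / (1 + (n₀−1)/N) = 56.40 / 1.44 = 39.17
Round up: n = 40.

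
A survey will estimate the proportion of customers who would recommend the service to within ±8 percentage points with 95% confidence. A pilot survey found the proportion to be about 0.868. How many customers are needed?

For a proportion with margin E = 0.08 at 95% confidence, z = 1.960.
n = p̂(1−p̂)(z/E)² = 0.868 × 0.132 × (1.960/0.08)² = 68.77
Round up: n = 69.

69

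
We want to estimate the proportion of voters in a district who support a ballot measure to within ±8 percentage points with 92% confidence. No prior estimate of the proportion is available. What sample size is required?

120

For a proportion with margin E = 0.08 at 92% confidence, z = 1.751.
With no prior estimate, use p = 0.5, which maximizes p(1−p) at 0.25.
n = 0.25 × (z/E)² = 0.25 × (1.751/0.08)² = 119.77
Round up: n = 120.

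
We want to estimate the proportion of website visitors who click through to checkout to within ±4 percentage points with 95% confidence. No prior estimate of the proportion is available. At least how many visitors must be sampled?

601

For a proportion with margin E = 0.04 at 95% confidence, z = 1.960.
With no prior estimate, use p = 0.5, which maximizes p(1−p) at 0.25.
n = 0.25 × (z/E)² = 0.25 × (1.960/0.04)² = 600.25
Round up: n = 601.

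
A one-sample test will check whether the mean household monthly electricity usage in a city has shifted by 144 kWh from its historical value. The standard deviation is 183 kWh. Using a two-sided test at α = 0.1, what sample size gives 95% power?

18

For a one-sample z-test, n = ((z_{α/2} + z_β)·σ/δ)².
z_{α/2} = 1.645 (two-sided α = 0.1); z_β = 1.645 (power 95% → β = 0.05).
n = (3.290 × 183 / 144)² = 17.48
Round up: n = 18.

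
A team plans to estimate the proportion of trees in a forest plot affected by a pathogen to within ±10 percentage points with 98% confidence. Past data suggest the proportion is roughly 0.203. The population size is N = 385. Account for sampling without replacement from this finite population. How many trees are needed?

72

For a proportion with margin E = 0.1 at 98% confidence, z = 2.326.
n = p̂(1−p̂)(z/E)² = 0.203 × 0.797 × (2.326/0.1)² = 87.53 — call this n₀.
Finite-population correction with N = 385: n = n₀ / (1 + (n₀−1)/N) = 87.53 / 1.225 = 71.45
Round up: n = 72.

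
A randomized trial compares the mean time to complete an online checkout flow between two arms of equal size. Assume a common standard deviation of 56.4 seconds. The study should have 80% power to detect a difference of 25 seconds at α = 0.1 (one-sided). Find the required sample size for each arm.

46 per group

For two equal groups, n per group = 2·((z_α + z_β)·σ/δ)².
z_α = 1.282; z_β = 0.842 (power 80%).
n = 2 × (2.124 × 56.4 / 25)² = 2 × 22.96 = 45.92
Round up: n = 46 per group.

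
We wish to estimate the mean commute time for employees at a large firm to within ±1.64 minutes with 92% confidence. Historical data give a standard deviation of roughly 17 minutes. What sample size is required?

330

For a mean, the margin of error is E = z·σ/√n, so n = (zσ/E)².
At 92% confidence, z = 1.751.
n = (1.751 × 17 / 1.64)² = 329.44
Round up: n = 330.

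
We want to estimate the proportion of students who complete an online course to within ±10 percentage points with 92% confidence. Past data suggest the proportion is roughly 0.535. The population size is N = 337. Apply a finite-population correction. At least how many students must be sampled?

For a proportion with margin E = 0.1 at 92% confidence, z = 1.751.
n = p̂(1−p̂)(z/E)² = 0.535 × 0.465 × (1.751/0.1)² = 76.27 — call this n₀.
Finite-population correction with N = 337: n = n₀ / (1 + (n₀−1)/N) = 76.27 / 1.223 = 62.36
Round up: n = 63.

n = 63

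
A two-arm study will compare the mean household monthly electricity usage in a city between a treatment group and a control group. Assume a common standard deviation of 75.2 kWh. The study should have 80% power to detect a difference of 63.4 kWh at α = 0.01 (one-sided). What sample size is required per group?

For two equal groups, n per group = 2·((z_α + z_β)·σ/δ)².
z_α = 2.326; z_β = 0.842 (power 80%).
n = 2 × (3.168 × 75.2 / 63.4)² = 2 × 14.12 = 28.24
Round up: n = 29 per group.

29 per group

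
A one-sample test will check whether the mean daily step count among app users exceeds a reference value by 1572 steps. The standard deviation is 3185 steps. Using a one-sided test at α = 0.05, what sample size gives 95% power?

45

For a one-sample z-test, n = ((z_α + z_β)·σ/δ)².
z_α = 1.645 (one-sided α = 0.05); z_β = 1.645 (power 95% → β = 0.05).
n = (3.290 × 3185 / 1572)² = 44.43
Round up: n = 45.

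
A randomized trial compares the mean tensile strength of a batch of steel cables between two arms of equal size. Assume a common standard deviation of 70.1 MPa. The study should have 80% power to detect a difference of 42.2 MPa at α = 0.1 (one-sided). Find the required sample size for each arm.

25 per group

For two equal groups, n per group = 2·((z_α + z_β)·σ/δ)².
z_α = 1.282; z_β = 0.842 (power 80%).
n = 2 × (2.124 × 70.1 / 42.2)² = 2 × 12.45 = 24.90
Round up: n = 25 per group.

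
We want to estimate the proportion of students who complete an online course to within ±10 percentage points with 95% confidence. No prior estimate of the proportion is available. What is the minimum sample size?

97

For a proportion with margin E = 0.1 at 95% confidence, z = 1.960.
With no prior estimate, use p = 0.5, which maximizes p(1−p) at 0.25.
n = 0.25 × (z/E)² = 0.25 × (1.960/0.1)² = 96.04
Round up: n = 97.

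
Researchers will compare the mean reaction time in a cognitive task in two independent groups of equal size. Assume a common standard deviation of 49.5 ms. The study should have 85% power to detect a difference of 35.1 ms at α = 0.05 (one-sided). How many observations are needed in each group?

29 per group

For two equal groups, n per group = 2·((z_α + z_β)·σ/δ)².
z_α = 1.645; z_β = 1.036 (power 85%).
n = 2 × (2.681 × 49.5 / 35.1)² = 2 × 14.30 = 28.60
Round up: n = 29 per group.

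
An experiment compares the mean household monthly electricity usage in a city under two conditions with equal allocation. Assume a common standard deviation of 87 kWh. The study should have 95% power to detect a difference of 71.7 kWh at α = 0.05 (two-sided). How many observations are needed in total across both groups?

78 total

For two equal groups, n per group = 2·((z_{α/2} + z_β)·σ/δ)².
z_{α/2} = 1.960; z_β = 1.645 (power 95%).
n = 2 × (3.605 × 87 / 71.7)² = 2 × 19.13 = 38.26
Round up: n = 39 per group.
Total across both groups: 2 × 39 = 78.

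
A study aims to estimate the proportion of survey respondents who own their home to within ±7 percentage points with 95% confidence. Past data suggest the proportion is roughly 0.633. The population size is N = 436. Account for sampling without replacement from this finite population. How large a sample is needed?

For a proportion with margin E = 0.07 at 95% confidence, z = 1.960.
n = p̂(1−p̂)(z/E)² = 0.633 × 0.367 × (1.960/0.07)² = 182.13 — call this n₀.
Finite-population correction with N = 436: n = n₀ / (1 + (n₀−1)/N) = 182.13 / 1.415 = 128.71
Round up: n = 129.

129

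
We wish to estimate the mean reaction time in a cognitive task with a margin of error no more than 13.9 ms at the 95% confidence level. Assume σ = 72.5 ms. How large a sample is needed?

For a mean, the margin of error is E = z·σ/√n, so n = (zσ/E)².
At 95% confidence, z = 1.960.
n = (1.960 × 72.5 / 13.9)² = 104.51
Round up: n = 105.

105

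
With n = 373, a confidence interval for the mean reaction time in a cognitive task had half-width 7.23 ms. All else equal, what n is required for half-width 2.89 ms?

2335

Margin of error scales as 1/√n, so n₂ = n₁·(E₁/E₂)².
n₂ = 373 × (7.23/2.89)² = 373 × 6.259 = 2334.61
Round up: n₂ = 2335.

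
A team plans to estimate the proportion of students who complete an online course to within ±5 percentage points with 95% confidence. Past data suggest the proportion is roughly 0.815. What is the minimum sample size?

For a proportion with margin E = 0.05 at 95% confidence, z = 1.960.
n = p̂(1−p̂)(z/E)² = 0.815 × 0.185 × (1.960/0.05)² = 231.69
Round up: n = 232.

232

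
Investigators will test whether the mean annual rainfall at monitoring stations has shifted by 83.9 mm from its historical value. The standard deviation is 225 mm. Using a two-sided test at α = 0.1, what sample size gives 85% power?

For a one-sample z-test, n = ((z_{α/2} + z_β)·σ/δ)².
z_{α/2} = 1.645 (two-sided α = 0.1); z_β = 1.036 (power 85% → β = 0.15).
n = (2.681 × 225 / 83.9)² = 51.69
Round up: n = 52.

52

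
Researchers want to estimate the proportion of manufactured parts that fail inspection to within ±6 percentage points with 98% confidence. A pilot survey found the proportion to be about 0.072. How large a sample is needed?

101

For a proportion with margin E = 0.06 at 98% confidence, z = 2.326.
n = p̂(1−p̂)(z/E)² = 0.072 × 0.928 × (2.326/0.06)² = 100.41
Round up: n = 101.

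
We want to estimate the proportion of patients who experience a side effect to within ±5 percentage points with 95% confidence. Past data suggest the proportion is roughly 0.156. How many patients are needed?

For a proportion with margin E = 0.05 at 95% confidence, z = 1.960.
n = p̂(1−p̂)(z/E)² = 0.156 × 0.844 × (1.960/0.05)² = 202.32
Round up: n = 203.

n = 203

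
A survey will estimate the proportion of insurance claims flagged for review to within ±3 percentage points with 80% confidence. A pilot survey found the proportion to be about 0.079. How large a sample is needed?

133

For a proportion with margin E = 0.03 at 80% confidence, z = 1.282.
n = p̂(1−p̂)(z/E)² = 0.079 × 0.921 × (1.282/0.03)² = 132.87
Round up: n = 133.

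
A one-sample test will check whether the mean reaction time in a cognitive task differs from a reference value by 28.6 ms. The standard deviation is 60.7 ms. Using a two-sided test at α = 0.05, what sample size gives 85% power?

For a one-sample z-test, n = ((z_{α/2} + z_β)·σ/δ)².
z_{α/2} = 1.960 (two-sided α = 0.05); z_β = 1.036 (power 85% → β = 0.15).
n = (2.996 × 60.7 / 28.6)² = 40.43
Round up: n = 41.

41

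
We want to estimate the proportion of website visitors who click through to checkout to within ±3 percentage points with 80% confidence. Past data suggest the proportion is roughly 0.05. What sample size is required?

n = 87

For a proportion with margin E = 0.03 at 80% confidence, z = 1.282.
n = p̂(1−p̂)(z/E)² = 0.05 × 0.95 × (1.282/0.03)² = 86.74
Round up: n = 87.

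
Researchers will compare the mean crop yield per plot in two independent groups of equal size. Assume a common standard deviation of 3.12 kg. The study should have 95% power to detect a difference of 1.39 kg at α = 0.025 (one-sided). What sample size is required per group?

131 per group

For two equal groups, n per group = 2·((z_α + z_β)·σ/δ)².
z_α = 1.960; z_β = 1.645 (power 95%).
n = 2 × (3.605 × 3.12 / 1.39)² = 2 × 65.48 = 130.96
Round up: n = 131 per group.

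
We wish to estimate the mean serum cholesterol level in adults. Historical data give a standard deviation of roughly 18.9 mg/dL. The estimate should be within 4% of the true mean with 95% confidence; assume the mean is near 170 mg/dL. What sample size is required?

30

For a mean, the margin of error is E = z·σ/√n, so n = (zσ/E)².
At 95% confidence, z = 1.960.
E = 4% of 170 = 6.8 mg/dL.
n = (1.960 × 18.9 / 6.8)² = 29.68
Round up: n = 30.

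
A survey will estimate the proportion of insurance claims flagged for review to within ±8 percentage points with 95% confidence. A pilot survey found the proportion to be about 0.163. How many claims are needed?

82

For a proportion with margin E = 0.08 at 95% confidence, z = 1.960.
n = p̂(1−p̂)(z/E)² = 0.163 × 0.837 × (1.960/0.08)² = 81.89
Round up: n = 82.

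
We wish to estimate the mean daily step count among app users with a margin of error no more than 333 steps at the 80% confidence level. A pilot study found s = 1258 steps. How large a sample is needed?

For a mean, the margin of error is E = z·σ/√n, so n = (zσ/E)².
At 80% confidence, z = 1.282.
n = (1.282 × 1258 / 333)² = 23.46
Round up: n = 24.

24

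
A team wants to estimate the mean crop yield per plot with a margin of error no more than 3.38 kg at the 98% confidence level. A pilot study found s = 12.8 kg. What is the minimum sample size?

78

For a mean, the margin of error is E = z·σ/√n, so n = (zσ/E)².
At 98% confidence, z = 2.326.
n = (2.326 × 12.8 / 3.38)² = 77.59
Round up: n = 78.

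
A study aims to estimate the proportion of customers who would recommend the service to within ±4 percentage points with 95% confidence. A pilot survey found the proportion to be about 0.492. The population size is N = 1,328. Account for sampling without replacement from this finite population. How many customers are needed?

For a proportion with margin E = 0.04 at 95% confidence, z = 1.960.
n = p̂(1−p̂)(z/E)² = 0.492 × 0.508 × (1.960/0.04)² = 600.10 — call this n₀.
Finite-population correction with N = 1,328: n = n₀ / (1 + (n₀−1)/N) = 600.10 / 1.451 = 413.58
Round up: n = 414.

414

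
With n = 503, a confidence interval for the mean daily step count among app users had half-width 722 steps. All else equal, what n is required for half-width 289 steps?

Margin of error scales as 1/√n, so n₂ = n₁·(E₁/E₂)².
n₂ = 503 × (722/289)² = 503 × 6.241 = 3139.22
Round up: n₂ = 3140.

n = 3140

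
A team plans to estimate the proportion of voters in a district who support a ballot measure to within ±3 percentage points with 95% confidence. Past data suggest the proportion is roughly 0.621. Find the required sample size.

n = 1005

For a proportion with margin E = 0.03 at 95% confidence, z = 1.960.
n = p̂(1−p̂)(z/E)² = 0.621 × 0.379 × (1.960/0.03)² = 1004.62
Round up: n = 1005.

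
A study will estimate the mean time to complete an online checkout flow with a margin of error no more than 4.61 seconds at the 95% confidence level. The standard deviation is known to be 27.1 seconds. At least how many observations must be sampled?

133

For a mean, the margin of error is E = z·σ/√n, so n = (zσ/E)².
At 95% confidence, z = 1.960.
n = (1.960 × 27.1 / 4.61)² = 132.75
Round up: n = 133.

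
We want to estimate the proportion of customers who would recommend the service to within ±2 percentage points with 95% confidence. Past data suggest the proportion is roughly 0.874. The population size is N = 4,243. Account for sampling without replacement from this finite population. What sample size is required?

For a proportion with margin E = 0.02 at 95% confidence, z = 1.960.
n = p̂(1−p̂)(z/E)² = 0.874 × 0.126 × (1.960/0.02)² = 1057.63 — call this n₀.
Finite-population correction with N = 4,243: n = n₀ / (1 + (n₀−1)/N) = 1057.63 / 1.249 = 846.78
Round up: n = 847.

847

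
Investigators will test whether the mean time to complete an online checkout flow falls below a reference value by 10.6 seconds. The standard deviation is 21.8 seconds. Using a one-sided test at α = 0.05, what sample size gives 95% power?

For a one-sample z-test, n = ((z_α + z_β)·σ/δ)².
z_α = 1.645 (one-sided α = 0.05); z_β = 1.645 (power 95% → β = 0.05).
n = (3.290 × 21.8 / 10.6)² = 45.78
Round up: n = 46.

n = 46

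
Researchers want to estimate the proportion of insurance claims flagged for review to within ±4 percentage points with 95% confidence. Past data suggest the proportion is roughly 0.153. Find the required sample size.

For a proportion with margin E = 0.04 at 95% confidence, z = 1.960.
n = p̂(1−p̂)(z/E)² = 0.153 × 0.847 × (1.960/0.04)² = 311.15
Round up: n = 312.

n = 312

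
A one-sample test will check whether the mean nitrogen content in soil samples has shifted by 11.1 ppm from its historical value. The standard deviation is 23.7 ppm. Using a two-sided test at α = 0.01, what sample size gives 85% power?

For a one-sample z-test, n = ((z_{α/2} + z_β)·σ/δ)².
z_{α/2} = 2.576 (two-sided α = 0.01); z_β = 1.036 (power 85% → β = 0.15).
n = (3.612 × 23.7 / 11.1)² = 59.48
Round up: n = 60.

n = 60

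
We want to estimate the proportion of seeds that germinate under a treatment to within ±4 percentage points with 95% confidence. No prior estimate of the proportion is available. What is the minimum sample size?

n = 601

For a proportion with margin E = 0.04 at 95% confidence, z = 1.960.
With no prior estimate, use p = 0.5, which maximizes p(1−p) at 0.25.
n = 0.25 × (z/E)² = 0.25 × (1.960/0.04)² = 600.25
Round up: n = 601.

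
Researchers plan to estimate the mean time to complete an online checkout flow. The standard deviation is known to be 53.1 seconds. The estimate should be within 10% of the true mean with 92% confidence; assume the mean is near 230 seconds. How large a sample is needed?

17

For a mean, the margin of error is E = z·σ/√n, so n = (zσ/E)².
At 92% confidence, z = 1.751.
E = 10% of 230 = 23 seconds.
n = (1.751 × 53.1 / 23)² = 16.34
Round up: n = 17.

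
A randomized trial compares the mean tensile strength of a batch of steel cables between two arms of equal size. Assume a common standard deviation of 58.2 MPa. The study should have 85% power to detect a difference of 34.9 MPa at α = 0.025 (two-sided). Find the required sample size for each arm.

For two equal groups, n per group = 2·((z_{α/2} + z_β)·σ/δ)².
z_{α/2} = 2.241; z_β = 1.036 (power 85%).
n = 2 × (3.277 × 58.2 / 34.9)² = 2 × 29.86 = 59.72
Round up: n = 60 per group.

60 per group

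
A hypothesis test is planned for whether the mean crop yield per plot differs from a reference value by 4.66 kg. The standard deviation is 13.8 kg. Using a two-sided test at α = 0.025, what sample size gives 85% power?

For a one-sample z-test, n = ((z_{α/2} + z_β)·σ/δ)².
z_{α/2} = 2.241 (two-sided α = 0.025); z_β = 1.036 (power 85% → β = 0.15).
n = (3.277 × 13.8 / 4.66)² = 94.18
Round up: n = 95.

n = 95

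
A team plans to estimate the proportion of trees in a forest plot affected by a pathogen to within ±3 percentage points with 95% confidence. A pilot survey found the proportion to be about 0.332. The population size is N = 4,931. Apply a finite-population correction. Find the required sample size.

n = 795

For a proportion with margin E = 0.03 at 95% confidence, z = 1.960.
n = p̂(1−p̂)(z/E)² = 0.332 × 0.668 × (1.960/0.03)² = 946.64 — call this n₀.
Finite-population correction with N = 4,931: n = n₀ / (1 + (n₀−1)/N) = 946.64 / 1.192 = 794.16
Round up: n = 795.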